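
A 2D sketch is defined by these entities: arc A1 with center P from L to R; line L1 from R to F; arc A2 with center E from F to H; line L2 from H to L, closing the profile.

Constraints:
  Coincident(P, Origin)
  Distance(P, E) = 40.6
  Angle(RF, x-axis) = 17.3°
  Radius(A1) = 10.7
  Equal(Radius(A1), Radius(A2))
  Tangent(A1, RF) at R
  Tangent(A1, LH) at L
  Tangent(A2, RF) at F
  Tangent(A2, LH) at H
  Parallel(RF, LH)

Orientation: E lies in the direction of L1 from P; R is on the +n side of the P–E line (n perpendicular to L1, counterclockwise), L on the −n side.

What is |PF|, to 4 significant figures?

41.99

The slot axis is L1's direction at 17.3°, so u = (cos 17.3°, sin 17.3°) = (0.9548, 0.2974) and n = (−sin 17.3°, cos 17.3°) = (-0.2974, 0.9548). P is at the origin and E lies 40.6 along u from P, so E = 40.6·u = (38.76, 12.07). Tangency of A1 to both parallel lines with radius 10.7 puts R and L at P ± 10.7·n: R = (-3.182, 10.22), L = (3.182, -10.22). Equal radii place F and H the same way about E: F = E + 10.7·n = (35.58, 22.29), H = E − 10.7·n = (41.95, 1.857). Then |PF| = |F − P| = 41.99.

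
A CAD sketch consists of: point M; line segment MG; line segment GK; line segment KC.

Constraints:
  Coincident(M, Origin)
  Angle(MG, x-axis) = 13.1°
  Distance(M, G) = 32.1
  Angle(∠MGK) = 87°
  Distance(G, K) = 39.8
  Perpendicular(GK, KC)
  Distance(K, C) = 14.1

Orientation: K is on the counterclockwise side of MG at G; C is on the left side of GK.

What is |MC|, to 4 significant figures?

42.14

M is at the origin; MG runs at 13.1° with length 32.1, so G = 32.1·(cos 13.1°, sin 13.1°) = (31.26, 7.276). ∠MGK = 87.0°, so GK runs at 13.1° + (180° − 87.0°) = 106.1° from the x-axis; with |GK| = 39.8, K = G + 39.8·(cos 106.1°, sin 106.1°) = (20.23, 45.51). GK is perpendicular to KC; with |KC| = 14.1 on the left of GK, C = K + 14.1·(-0.9608, -0.2773) = (6.681, 41.60). Then |MC| = |C − M| = 42.14.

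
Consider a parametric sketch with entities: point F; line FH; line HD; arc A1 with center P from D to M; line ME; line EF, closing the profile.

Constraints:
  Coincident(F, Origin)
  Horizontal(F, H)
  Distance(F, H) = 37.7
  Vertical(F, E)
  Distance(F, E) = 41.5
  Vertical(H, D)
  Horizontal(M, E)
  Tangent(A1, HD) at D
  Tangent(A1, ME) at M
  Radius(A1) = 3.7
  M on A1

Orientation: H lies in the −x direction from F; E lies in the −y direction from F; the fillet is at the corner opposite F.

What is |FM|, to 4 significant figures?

53.65

The virtual corner opposite F is at (-37.70, -41.50). Tangency of A1 to HD means the radius PD is perpendicular to HD and the tangent condition forces PM to be normal to ME, with radius 3.7, so the center P sits 3.7 in from both sides at P = (-34.00, -37.80). That places the tangent points at D = (-37.70, -37.80) on HD and M = (-34.00, -41.50) on ME. Then |FM| = |M − F| = 53.65.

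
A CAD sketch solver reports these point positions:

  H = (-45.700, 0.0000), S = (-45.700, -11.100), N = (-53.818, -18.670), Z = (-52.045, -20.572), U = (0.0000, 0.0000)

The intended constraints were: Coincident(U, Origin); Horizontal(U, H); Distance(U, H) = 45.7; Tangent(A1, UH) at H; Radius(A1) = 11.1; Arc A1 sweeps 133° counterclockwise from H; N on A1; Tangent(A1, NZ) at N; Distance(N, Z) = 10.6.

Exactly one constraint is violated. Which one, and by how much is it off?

Distance(N, Z) = 10.6 — off by 8.00.

U = (0.00, 0.00) ✓; U.y = 0.00, H.y = 0.00 ✓; |UH| = 45.70 ✓; ∠(SH, HU) = 90.00° ✓; |SH| = 11.10 ✓; bearing(S→N) − bearing(S→H) = 133.0° ✓; |SN| = 11.10 ✓; ∠(SN, NZ) = 90.01° ✓; |NZ| = 2.600 ✗.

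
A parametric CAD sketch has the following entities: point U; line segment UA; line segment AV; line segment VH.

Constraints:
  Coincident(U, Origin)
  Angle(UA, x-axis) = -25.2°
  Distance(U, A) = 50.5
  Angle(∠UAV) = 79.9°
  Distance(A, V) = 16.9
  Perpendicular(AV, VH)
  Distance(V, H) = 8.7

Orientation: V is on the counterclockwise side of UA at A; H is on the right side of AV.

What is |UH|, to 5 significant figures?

58.969

U is at the origin; UA runs at -25.2° with length 50.5, so A = 50.5·(cos -25.2°, sin -25.2°) = (45.694, -21.502). ∠UAV = 79.9°, so AV runs at -25.2° + (180° − 79.9°) = 74.900° from the x-axis; with |AV| = 16.9, V = A + 16.9·(cos 74.900°, sin 74.900°) = (50.096, -5.1854). The perpendicularity gives VH at right angles to AV; with |VH| = 8.7 on the right of AV, H = V + 8.7·(0.96547, -0.26050) = (58.496, -7.4518). Then |UH| = |H − U| = 58.969.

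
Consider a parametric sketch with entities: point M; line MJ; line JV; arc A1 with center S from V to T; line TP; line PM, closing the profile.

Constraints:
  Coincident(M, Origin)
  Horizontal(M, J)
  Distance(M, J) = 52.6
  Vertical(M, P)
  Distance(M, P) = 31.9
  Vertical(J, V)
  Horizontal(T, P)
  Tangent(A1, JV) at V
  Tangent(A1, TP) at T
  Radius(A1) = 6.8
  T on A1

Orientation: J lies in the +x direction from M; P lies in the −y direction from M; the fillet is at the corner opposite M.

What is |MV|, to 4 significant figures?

58.28

M is at the origin; M and J share the same y with |MJ| = 52.6 and J on the +x side, so J = (52.60, 0.000). M and P share the same x with |MP| = 31.9 and P on the −y side, so P = (0.000, -31.90). The virtual corner opposite M is at (52.60, -31.90). The tangent condition forces SV to be normal to JV and A1 meets TP tangentially, so ST is at right angles to TP, with radius 6.8, so the center S sits 6.8 in from both sides at S = (45.80, -25.10). That places the tangent points at V = (52.60, -25.10) on JV and T = (45.80, -31.90) on TP. Then |MV| = |V − M| = 58.28.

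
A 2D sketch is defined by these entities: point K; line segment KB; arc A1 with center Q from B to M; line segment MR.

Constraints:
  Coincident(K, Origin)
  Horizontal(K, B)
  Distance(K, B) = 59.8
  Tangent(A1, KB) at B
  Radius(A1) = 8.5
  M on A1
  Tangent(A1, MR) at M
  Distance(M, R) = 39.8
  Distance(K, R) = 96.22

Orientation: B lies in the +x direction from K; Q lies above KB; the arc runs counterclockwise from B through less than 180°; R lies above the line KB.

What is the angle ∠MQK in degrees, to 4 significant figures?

138.5°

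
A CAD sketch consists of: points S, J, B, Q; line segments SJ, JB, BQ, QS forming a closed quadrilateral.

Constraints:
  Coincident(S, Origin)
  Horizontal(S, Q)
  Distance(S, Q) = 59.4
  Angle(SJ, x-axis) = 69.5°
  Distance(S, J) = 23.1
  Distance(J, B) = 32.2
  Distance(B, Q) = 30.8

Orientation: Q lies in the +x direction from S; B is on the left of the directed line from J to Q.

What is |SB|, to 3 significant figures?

46.9

S is at the origin; S and Q share the same y with |SQ| = 59.4 and Q in +x, so Q = (59.4, 0). SJ runs at 69.5° with |SJ| = 23.1, so J = (8.09, 21.6). B is determined by |JB| = 32.2 and |BQ| = 30.8 together: it lies at the intersection of circle(J, 32.2) and circle(Q, 30.8). With |JQ| = 55.7, the foot of the radical line on JQ is 28.6 from J and the perpendicular offset is √(32.2² − 28.6²) = 14.7. Taking the left-of-JQ solution: B = (40.2, 24.1).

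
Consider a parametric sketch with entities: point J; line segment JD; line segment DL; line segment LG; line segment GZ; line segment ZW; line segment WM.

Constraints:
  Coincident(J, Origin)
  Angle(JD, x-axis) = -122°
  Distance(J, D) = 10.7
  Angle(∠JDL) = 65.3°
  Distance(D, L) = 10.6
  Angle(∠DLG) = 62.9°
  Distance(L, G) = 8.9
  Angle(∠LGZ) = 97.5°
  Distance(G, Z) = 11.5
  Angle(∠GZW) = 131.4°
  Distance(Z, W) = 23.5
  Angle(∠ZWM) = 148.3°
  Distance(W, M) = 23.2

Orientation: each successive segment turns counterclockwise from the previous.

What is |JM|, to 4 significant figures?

52.11

J is at the origin; JD runs at -122.0° with length 10.7, so D = (-5.670, -9.074). ∠JDL = 65.3° gives DL at -7.300° from the x-axis; with |DL| = 10.6, L = (4.844, -10.42). ∠DLG = 62.9° gives LG at 109.8° from the x-axis; with |LG| = 8.9, G = (1.829, -2.047). ∠LGZ = 97.5° gives GZ at -167.7° from the x-axis; with |GZ| = 11.5, Z = (-9.407, -4.497). ∠GZW = 131.4° gives ZW at -119.1° from the x-axis; with |ZW| = 23.5, W = (-20.84, -25.03). ∠ZWM = 148.3° gives WM at -87.40° from the x-axis; with |WM| = 23.2, M = (-19.78, -48.21). Then |JM| = |M − J| = 52.11.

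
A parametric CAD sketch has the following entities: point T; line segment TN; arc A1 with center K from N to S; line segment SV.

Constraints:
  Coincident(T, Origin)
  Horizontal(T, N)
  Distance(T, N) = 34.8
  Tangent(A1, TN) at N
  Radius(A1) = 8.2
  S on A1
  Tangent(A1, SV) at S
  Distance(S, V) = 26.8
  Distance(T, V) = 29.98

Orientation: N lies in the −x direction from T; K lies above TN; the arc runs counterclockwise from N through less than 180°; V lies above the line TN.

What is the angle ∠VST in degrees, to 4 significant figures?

66.15°

Checks: |KS| = 8.200 ✓; ∠(KS, SV) = 90.00° ✓; |SV| = 26.80 ✓; |TV| = 29.98 ✓.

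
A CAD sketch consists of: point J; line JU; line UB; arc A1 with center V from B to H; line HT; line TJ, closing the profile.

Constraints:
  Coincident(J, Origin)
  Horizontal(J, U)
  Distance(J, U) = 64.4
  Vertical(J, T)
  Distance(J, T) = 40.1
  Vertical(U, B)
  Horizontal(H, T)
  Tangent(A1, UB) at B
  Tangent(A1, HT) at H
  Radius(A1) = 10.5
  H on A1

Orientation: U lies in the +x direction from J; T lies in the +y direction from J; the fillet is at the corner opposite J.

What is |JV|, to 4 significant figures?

61.49

J is at the origin; JU is horizontal with |JU| = 64.4 and U on the +x side, so U = (64.40, 0.000). JT is vertical with |JT| = 40.1 and T on the +y side, so T = (0.000, 40.10). The virtual corner opposite J is at (64.40, 40.10). Tangency of A1 to UB means the radius VB is perpendicular to UB and A1 meets HT tangentially, so VH is at right angles to HT, with radius 10.5, so the center V sits 10.5 in from both sides at V = (53.90, 29.60). Then |JV| = |V − J| = 61.49.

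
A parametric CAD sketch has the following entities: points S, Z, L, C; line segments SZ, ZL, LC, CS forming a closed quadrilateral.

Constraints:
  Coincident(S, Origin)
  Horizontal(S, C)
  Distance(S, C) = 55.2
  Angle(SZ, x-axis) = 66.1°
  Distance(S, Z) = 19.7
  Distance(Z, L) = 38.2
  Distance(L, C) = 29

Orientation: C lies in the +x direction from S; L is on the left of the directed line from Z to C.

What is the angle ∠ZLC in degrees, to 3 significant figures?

96.6°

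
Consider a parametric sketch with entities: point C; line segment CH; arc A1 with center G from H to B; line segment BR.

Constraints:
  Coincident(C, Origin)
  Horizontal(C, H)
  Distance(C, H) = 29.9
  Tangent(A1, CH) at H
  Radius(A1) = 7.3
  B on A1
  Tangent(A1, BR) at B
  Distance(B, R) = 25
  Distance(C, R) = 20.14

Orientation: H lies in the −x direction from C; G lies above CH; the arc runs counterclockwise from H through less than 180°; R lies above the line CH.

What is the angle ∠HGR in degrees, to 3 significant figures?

117°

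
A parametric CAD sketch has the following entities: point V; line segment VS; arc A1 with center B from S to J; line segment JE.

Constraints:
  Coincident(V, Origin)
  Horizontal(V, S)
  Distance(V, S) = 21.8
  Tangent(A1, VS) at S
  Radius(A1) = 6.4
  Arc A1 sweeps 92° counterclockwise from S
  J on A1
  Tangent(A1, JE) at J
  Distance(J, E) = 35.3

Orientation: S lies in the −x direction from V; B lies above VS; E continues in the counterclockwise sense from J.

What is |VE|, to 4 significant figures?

45.08

V is at the origin; V and S share the same y with |VS| = 21.8 and S on the −x side, so S = (-21.80, 0.000). The tangent condition forces BS to be normal to VS, so B = S + (0, 6.4) = (-21.80, 6.400). On A1, S sits at bearing -90° from B; a 92° counterclockwise sweep puts J at bearing 2°, so J = B + 6.4·(cos 2°, sin 2°) = (-15.40, 6.623). Tangency of A1 to JE means the radius BJ is perpendicular to JE, so JE runs along (−sin 2°, cos 2°); with |JE| = 35.3, E = (-16.64, 41.90). Then |VE| = |E − V| = 45.08.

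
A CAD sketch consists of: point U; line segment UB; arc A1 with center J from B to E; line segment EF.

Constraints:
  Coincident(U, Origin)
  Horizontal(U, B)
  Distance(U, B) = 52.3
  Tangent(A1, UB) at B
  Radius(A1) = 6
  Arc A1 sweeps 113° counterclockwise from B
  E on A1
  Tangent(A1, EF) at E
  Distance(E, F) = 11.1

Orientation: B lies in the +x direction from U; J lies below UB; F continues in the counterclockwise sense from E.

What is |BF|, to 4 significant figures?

18.60

On A1, B sits at bearing 90° from J; a 113° counterclockwise sweep puts E at bearing 203°, so E = J + 6.0·(cos 203°, sin 203°) = (46.78, -8.344). Tangency of A1 to EF means the radius JE is perpendicular to EF, so EF runs along (−sin 203°, cos 203°); with |EF| = 11.1, F = (51.11, -18.56). Then |BF| = |F − B| = 18.60.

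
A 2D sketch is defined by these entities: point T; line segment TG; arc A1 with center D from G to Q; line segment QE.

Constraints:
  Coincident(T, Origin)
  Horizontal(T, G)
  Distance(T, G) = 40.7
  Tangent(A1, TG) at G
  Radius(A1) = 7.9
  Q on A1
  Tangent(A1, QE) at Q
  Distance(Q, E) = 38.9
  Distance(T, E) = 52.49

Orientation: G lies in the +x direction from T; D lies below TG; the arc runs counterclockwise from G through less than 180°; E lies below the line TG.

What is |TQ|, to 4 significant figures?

33.57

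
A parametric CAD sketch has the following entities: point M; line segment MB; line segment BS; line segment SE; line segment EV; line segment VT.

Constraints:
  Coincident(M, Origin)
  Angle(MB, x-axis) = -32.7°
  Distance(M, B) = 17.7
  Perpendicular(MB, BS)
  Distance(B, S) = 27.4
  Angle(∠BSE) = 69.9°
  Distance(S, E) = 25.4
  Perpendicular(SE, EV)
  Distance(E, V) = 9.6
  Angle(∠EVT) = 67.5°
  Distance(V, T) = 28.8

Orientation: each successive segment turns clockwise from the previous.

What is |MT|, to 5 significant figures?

34.442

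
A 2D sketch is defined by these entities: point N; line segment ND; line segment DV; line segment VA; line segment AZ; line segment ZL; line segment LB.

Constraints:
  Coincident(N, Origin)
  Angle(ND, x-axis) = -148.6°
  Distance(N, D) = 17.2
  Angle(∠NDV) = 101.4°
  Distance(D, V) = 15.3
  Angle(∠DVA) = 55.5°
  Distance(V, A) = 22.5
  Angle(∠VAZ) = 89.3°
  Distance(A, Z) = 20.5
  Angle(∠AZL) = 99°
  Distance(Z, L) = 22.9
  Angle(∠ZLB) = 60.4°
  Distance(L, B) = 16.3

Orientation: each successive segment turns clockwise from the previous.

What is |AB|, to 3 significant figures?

19.1

∠AZL = 99.0° gives ZL at -163° from the x-axis; with |ZL| = 22.9, L = (-22.0, -21.3). ∠ZLB = 60.4° gives LB at 77.0° from the x-axis; with |LB| = 16.3, B = (-18.4, -5.47). Then |AB| = |B − A| = 19.1.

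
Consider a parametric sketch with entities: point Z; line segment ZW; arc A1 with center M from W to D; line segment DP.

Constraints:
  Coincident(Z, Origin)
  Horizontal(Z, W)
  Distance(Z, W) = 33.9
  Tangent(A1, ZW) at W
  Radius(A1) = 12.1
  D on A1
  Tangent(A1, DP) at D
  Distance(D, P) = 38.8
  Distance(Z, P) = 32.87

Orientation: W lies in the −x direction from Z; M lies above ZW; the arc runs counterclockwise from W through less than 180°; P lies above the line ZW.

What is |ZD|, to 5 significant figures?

25.225

Z is at the origin; Z and W share the same y with |ZW| = 33.9 and W on the −x side, so W = (-33.900, 0.0000). The tangent condition forces MW to be normal to ZW, so M = W + (0, 12.1) = (-33.900, 12.100). Since MD ⟂ DP (tangency), |MP| = √(12.1² + 38.8²) = 40.643 regardless of where D sits on A1. So P lies on both circle(Z, 32.87) and circle(M, 40.643); the above-ZW intersection is P = (1.0449, 32.853). D is the foot of the tangent from P: D = (-24.904, 4.0076).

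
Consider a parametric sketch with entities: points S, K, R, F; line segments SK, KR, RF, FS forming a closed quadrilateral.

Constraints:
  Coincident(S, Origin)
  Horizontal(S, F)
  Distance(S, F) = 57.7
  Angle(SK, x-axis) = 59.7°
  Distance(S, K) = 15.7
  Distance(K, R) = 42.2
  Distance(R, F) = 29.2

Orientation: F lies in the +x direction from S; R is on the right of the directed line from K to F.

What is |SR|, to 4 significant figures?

39.84

S is at the origin; S and F share the same y with |SF| = 57.7 and F in +x, so F = (57.7, 0). SK runs at 59.7° with |SK| = 15.7, so K = (7.921, 13.56). R is determined by |KR| = 42.2 and |RF| = 29.2 together: it lies at the intersection of circle(K, 42.2) and circle(F, 29.2). With |KF| = 51.59, the foot of the radical line on KF is 34.79 from K and the perpendicular offset is √(42.2² − 34.79²) = 23.88. Taking the right-of-KF solution: R = (35.22, -18.63).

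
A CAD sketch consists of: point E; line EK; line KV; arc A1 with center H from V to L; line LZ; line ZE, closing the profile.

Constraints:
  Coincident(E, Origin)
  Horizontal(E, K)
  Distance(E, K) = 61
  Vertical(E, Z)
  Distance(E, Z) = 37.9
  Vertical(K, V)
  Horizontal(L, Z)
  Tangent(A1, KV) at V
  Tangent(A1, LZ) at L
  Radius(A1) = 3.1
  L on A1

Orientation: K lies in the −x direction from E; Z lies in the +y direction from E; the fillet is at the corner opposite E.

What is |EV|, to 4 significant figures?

70.23

The virtual corner opposite E is at (-61.00, 37.90). The tangent condition forces HV to be normal to KV and tangency of A1 to LZ means the radius HL is perpendicular to LZ, with radius 3.1, so the center H sits 3.1 in from both sides at H = (-57.90, 34.80). That places the tangent points at V = (-61.00, 34.80) on KV and L = (-57.90, 37.90) on LZ. Then |EV| = |V − E| = 70.23.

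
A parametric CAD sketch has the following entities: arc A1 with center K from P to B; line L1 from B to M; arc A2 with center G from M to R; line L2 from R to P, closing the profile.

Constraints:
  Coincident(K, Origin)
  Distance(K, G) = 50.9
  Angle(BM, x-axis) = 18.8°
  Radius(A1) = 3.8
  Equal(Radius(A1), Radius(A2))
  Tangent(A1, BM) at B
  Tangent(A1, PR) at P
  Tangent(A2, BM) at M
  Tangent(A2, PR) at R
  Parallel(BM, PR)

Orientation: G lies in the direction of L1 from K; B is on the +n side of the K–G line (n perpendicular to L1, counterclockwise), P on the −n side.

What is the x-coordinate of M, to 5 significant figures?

46.960

Tangency of A1 to both parallel lines with radius 3.8 puts B and P at K ± 3.8·n: B = (-1.2246, 3.5973), P = (1.2246, -3.5973). Equal radii place M and R the same way about G: M = G + 3.8·n = (46.960, 20.001), R = G − 3.8·n = (49.409, 12.806). So M.x = 46.960.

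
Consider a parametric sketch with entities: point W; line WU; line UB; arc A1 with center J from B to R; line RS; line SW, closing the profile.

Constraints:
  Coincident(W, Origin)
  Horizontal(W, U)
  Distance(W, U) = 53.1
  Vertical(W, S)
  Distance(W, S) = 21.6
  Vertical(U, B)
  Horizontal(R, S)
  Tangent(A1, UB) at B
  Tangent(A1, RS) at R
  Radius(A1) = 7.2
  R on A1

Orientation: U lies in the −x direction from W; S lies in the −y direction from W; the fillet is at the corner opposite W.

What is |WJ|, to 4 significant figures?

48.11

WS is vertical with |WS| = 21.6 and S on the −y side, so S = (0.000, -21.60). The virtual corner opposite W is at (-53.10, -21.60). Since A1 is tangent to UB there, JB ⟂ UB and tangency of A1 to RS means the radius JR is perpendicular to RS, with radius 7.2, so the center J sits 7.2 in from both sides at J = (-45.90, -14.40). Then |WJ| = |J − W| = 48.11.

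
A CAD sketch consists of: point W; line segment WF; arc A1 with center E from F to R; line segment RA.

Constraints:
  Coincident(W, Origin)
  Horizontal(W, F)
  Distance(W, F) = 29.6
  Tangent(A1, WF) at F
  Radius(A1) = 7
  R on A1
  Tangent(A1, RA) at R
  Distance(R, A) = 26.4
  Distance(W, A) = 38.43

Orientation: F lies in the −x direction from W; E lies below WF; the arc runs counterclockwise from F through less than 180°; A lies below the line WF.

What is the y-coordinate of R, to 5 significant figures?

-11.002

W is at the origin; WF is horizontal with |WF| = 29.6 and F on the −x side, so F = (-29.600, 0.0000). The tangent condition forces EF to be normal to WF, so E = F + (0, -7) = (-29.600, -7.0000). Since ER ⟂ RA (tangency), |EA| = √(7.0² + 26.4²) = 27.312 regardless of where R sits on A1. So A lies on both circle(W, 38.43) and circle(E, 27.312); the below-WF intersection is A = (-20.250, -32.662). R is the foot of the tangent from A: R = (-35.343, -11.002).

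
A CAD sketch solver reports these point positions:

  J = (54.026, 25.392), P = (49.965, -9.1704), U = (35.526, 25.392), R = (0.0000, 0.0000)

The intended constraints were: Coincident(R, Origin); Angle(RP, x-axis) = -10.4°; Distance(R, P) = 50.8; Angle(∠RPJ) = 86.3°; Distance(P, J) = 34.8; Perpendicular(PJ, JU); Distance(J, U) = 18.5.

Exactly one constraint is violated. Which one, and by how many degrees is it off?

Perpendicular(PJ, JU) — off by 6.70°.

R = (0.00, 0.00) ✓; RP at -10.40° ✓; |RP| = 50.80 ✓; ∠RPJ = 86.30° ✓; |PJ| = 34.80 ✓; ∠(PJ, JU) = 96.70° ✗; |JU| = 18.50 ✓.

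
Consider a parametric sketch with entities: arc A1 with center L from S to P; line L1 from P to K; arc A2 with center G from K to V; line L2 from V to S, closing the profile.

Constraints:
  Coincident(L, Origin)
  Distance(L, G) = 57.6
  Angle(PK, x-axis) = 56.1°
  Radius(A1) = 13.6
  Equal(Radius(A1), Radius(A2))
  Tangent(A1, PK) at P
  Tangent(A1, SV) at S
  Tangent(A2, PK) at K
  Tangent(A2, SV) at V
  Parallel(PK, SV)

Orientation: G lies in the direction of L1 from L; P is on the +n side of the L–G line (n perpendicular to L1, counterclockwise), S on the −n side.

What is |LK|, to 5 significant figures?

59.184

Tangency of A1 to both parallel lines with radius 13.6 puts P and S at L ± 13.6·n: P = (-11.288, 7.5853), S = (11.288, -7.5853). Equal radii place K and V the same way about G: K = G + 13.6·n = (20.838, 55.394), V = G − 13.6·n = (43.414, 40.223). Then |LK| = |K − L| = 59.184.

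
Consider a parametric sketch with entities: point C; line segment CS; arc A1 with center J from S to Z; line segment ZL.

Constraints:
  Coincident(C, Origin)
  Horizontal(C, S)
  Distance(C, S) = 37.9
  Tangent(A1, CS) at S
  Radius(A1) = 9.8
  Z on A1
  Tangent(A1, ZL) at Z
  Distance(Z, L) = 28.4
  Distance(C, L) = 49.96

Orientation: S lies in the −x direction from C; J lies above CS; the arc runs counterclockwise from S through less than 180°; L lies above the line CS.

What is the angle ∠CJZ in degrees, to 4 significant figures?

20.52°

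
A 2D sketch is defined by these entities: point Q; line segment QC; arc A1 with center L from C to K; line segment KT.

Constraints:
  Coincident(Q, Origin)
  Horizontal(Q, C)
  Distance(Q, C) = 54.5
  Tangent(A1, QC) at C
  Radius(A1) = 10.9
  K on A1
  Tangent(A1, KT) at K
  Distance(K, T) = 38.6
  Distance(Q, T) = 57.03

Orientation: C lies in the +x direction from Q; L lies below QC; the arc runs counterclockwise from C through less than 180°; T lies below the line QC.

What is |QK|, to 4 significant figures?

44.70

Q is at the origin; QC is horizontal with |QC| = 54.5 and C on the +x side, so C = (54.50, 0.000). Tangency of A1 to QC means the radius LC is perpendicular to QC, so L = C + (0, -10.9) = (54.50, -10.90). Since LK ⟂ KT (tangency), |LT| = √(10.9² + 38.6²) = 40.11 regardless of where K sits on A1. So T lies on both circle(Q, 57.03) and circle(L, 40.11); the below-QC intersection is T = (34.31, -45.56). K is the foot of the tangent from T: K = (43.95, -8.179).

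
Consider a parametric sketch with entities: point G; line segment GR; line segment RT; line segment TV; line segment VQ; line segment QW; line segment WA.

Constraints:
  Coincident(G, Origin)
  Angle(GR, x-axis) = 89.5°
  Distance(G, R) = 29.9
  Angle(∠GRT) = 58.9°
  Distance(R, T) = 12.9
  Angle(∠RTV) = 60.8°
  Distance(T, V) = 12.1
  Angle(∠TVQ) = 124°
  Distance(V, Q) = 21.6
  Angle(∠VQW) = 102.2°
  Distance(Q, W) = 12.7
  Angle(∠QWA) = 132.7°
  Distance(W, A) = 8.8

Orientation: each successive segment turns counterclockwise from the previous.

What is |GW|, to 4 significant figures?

42.17

G is at the origin; GR runs at 89.5° with length 29.9, so R = (0.2609, 29.90). ∠GRT = 58.9° gives RT at -149.4° from the x-axis; with |RT| = 12.9, T = (-10.84, 23.33). ∠RTV = 60.8° gives TV at -30.20° from the x-axis; with |TV| = 12.1, V = (-0.3849, 17.25). ∠TVQ = 124.0° gives VQ at 25.80° from the x-axis; with |VQ| = 21.6, Q = (19.06, 26.65). ∠VQW = 102.2° gives QW at 103.6° from the x-axis; with |QW| = 12.7, W = (16.08, 38.99). Then |GW| = |W − G| = 42.17.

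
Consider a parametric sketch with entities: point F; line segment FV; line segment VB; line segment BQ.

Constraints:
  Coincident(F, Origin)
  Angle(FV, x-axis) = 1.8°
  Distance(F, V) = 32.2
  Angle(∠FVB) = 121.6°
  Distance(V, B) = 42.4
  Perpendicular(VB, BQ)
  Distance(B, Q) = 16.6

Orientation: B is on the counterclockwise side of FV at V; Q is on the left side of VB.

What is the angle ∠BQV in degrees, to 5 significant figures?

68.619°

∠FVB = 121.6°, so VB runs at 1.8° + (180° − 121.6°) = 60.200° from the x-axis; with |VB| = 42.4, B = V + 42.4·(cos 60.200°, sin 60.200°) = (53.256, 37.805). The perpendicularity gives BQ at right angles to VB; with |BQ| = 16.6 on the left of VB, Q = B + 16.6·(-0.86777, 0.49697) = (38.851, 46.054). Then cos ∠BQV = QB·QV / (|QB||QV|), giving 68.619°.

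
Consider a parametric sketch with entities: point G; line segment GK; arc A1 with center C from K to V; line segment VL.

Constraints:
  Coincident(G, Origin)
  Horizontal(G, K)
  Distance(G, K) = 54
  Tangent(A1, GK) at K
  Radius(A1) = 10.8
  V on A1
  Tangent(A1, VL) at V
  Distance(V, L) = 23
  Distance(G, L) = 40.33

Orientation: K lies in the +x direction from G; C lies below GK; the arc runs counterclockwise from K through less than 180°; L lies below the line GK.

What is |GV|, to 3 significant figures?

45.2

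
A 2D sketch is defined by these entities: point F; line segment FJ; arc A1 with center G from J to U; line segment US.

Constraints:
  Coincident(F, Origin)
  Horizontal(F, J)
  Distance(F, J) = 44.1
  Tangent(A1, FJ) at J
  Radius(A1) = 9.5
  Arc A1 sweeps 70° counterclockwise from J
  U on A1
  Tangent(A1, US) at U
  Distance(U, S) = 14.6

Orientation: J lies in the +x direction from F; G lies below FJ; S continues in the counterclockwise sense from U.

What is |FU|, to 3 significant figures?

35.7

F is at the origin; F and J share the same y with |FJ| = 44.1 and J on the +x side, so J = (44.1, 0.00). Tangency of A1 to FJ means the radius GJ is perpendicular to FJ, so G = J + (0, -9.5) = (44.1, -9.50). On A1, J sits at bearing 90° from G; a 70° counterclockwise sweep puts U at bearing 160°, so U = G + 9.5·(cos 160°, sin 160°) = (35.2, -6.25). Then |FU| = |U − F| = 35.7.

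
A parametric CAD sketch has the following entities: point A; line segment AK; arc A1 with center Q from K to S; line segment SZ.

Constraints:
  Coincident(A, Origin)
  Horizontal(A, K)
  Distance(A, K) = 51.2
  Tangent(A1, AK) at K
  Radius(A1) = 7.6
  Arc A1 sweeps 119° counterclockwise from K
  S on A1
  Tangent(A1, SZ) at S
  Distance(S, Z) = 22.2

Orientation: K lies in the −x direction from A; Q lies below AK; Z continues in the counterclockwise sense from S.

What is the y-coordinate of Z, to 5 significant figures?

-30.701

A is at the origin; A and K share the same y with |AK| = 51.2 and K on the −x side, so K = (-51.200, 0.0000). The tangent condition forces QK to be normal to AK, so Q = K + (0, -7.6) = (-51.200, -7.6000). On A1, K sits at bearing 90° from Q; a 119° counterclockwise sweep puts S at bearing 209°, so S = Q + 7.6·(cos 209°, sin 209°) = (-57.847, -11.285). A1 meets SZ tangentially, so QS is at right angles to SZ, so SZ runs along (−sin 209°, cos 209°); with |SZ| = 22.2, Z = (-47.084, -30.701). So Z.y = -30.701.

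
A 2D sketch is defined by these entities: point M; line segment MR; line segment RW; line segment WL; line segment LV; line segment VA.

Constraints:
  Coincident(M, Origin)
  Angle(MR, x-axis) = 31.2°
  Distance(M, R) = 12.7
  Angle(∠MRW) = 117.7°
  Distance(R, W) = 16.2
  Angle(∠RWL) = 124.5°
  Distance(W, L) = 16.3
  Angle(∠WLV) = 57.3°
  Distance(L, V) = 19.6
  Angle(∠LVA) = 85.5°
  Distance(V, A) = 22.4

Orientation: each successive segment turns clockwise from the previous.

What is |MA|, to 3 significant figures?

23.4

M is at the origin; MR runs at 31.2° with length 12.7, so R = (10.9, 6.58). ∠MRW = 117.7° gives RW at -31.1° from the x-axis; with |RW| = 16.2, W = (24.7, -1.79). ∠RWL = 124.5° gives WL at -86.6° from the x-axis; with |WL| = 16.3, L = (25.7, -18.1). ∠WLV = 57.3° gives LV at 151° from the x-axis; with |LV| = 19.6, V = (8.61, -8.47). ∠LVA = 85.5° gives VA at 56.2° from the x-axis; with |VA| = 22.4, A = (21.1, 10.1). Then |MA| = |A − M| = 23.4.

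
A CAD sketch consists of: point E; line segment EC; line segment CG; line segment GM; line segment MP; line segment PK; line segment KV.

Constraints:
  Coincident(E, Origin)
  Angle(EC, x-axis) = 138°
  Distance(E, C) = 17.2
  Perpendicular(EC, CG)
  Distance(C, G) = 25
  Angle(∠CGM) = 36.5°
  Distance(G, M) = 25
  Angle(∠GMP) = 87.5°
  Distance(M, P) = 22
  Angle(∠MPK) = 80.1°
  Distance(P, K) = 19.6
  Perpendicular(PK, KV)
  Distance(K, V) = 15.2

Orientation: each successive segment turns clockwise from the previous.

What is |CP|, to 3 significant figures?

8.13

E is at the origin; EC runs at 138.0° with length 17.2, so C = (-12.8, 11.5). EC ⟂ CG, so CG runs at 48.0°; with |CG| = 25.0, G = (3.95, 30.1). ∠CGM = 36.5° gives GM at -95.5° from the x-axis; with |GM| = 25.0, M = (1.55, 5.20). ∠GMP = 87.5° gives MP at 172° from the x-axis; with |MP| = 22.0, P = (-20.2, 8.26). Then |CP| = |P − C| = 8.13.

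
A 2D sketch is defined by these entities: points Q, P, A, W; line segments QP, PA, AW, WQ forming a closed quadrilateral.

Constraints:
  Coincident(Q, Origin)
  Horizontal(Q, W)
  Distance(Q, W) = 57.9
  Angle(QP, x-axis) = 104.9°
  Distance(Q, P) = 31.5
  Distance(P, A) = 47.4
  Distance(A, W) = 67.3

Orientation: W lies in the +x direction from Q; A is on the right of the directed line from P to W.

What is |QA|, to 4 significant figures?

18.43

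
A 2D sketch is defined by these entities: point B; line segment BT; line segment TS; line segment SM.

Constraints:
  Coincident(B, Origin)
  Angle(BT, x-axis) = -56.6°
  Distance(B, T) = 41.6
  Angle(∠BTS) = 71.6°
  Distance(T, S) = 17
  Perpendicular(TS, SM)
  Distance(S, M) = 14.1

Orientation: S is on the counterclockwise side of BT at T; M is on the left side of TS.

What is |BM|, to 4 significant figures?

25.67

B is at the origin; BT runs at -56.6° with length 41.6, so T = 41.6·(cos -56.6°, sin -56.6°) = (22.90, -34.73). ∠BTS = 71.6°, so TS runs at -56.6° + (180° − 71.6°) = 51.80° from the x-axis; with |TS| = 17.0, S = T + 17.0·(cos 51.80°, sin 51.80°) = (33.41, -21.37). The perpendicularity gives SM at right angles to TS; with |SM| = 14.1 on the left of TS, M = S + 14.1·(-0.7859, 0.6184) = (22.33, -12.65). Then |BM| = |M − B| = 25.67.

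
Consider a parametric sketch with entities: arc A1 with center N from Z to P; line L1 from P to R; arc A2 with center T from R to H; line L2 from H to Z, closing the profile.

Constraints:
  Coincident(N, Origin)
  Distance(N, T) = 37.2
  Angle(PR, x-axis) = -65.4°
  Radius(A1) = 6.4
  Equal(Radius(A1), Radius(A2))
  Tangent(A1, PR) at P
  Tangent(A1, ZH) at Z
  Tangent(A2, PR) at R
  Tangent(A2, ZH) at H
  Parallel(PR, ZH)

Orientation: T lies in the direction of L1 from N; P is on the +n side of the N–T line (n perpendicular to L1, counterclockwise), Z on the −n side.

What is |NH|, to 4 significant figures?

37.75

The slot axis is L1's direction at -65.4°, so u = (cos -65.4°, sin -65.4°) = (0.4163, -0.9092) and n = (−sin -65.4°, cos -65.4°) = (0.9092, 0.4163). N is at the origin and T lies 37.2 along u from N, so T = 37.2·u = (15.49, -33.82). Tangency of A1 to both parallel lines with radius 6.4 puts P and Z at N ± 6.4·n: P = (5.819, 2.664), Z = (-5.819, -2.664). Equal radii place R and H the same way about T: R = T + 6.4·n = (21.30, -31.16), H = T − 6.4·n = (9.667, -36.49). Then |NH| = |H − N| = 37.75.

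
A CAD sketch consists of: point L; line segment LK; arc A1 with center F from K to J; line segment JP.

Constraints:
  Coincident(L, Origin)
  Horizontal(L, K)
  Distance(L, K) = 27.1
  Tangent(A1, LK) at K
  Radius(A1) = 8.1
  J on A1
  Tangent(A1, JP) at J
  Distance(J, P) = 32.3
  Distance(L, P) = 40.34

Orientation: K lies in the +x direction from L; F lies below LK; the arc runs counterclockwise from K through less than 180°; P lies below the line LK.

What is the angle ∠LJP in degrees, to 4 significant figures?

97.67°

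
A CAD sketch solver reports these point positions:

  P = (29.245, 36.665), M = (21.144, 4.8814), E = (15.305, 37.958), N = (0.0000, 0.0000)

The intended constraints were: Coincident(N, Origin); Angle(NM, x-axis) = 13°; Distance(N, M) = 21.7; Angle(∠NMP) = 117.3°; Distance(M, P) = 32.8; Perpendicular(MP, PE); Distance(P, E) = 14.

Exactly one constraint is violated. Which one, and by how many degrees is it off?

Perpendicular(MP, PE) — off by 9.00°.

N = (0.00, 0.00) ✓; NM at 13.00° ✓; |NM| = 21.70 ✓; ∠NMP = 117.3° ✓; |MP| = 32.80 ✓; ∠(MP, PE) = 99.00° ✗; |PE| = 14.00 ✓.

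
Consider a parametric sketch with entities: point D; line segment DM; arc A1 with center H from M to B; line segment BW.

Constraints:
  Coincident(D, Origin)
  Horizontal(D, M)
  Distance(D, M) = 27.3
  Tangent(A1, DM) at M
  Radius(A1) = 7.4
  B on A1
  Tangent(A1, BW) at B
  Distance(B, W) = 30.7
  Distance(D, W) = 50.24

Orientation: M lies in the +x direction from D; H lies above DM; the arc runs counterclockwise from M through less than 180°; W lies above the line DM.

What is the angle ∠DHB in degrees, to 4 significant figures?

169.5°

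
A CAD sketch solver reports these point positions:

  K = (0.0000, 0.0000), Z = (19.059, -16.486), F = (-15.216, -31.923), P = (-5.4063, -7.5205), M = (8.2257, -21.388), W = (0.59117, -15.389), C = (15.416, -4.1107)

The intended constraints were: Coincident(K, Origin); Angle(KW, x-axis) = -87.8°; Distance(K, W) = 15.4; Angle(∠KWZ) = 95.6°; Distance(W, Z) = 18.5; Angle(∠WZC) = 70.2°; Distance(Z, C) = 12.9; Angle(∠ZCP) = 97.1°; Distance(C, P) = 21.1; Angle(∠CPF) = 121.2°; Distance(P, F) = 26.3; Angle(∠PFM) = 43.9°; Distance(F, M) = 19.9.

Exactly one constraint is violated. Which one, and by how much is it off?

Distance(F, M) = 19.9 — off by 5.80.

K = (0.00, 0.00) ✓; KW at -87.80° ✓; |KW| = 15.40 ✓; ∠KWZ = 95.60° ✓; |WZ| = 18.50 ✓; ∠WZC = 70.20° ✓; |ZC| = 12.90 ✓; ∠ZCP = 97.10° ✓; |CP| = 21.10 ✓; ∠CPF = 121.2° ✓; |PF| = 26.30 ✓; ∠PFM = 43.90° ✓; |FM| = 25.70 ✗.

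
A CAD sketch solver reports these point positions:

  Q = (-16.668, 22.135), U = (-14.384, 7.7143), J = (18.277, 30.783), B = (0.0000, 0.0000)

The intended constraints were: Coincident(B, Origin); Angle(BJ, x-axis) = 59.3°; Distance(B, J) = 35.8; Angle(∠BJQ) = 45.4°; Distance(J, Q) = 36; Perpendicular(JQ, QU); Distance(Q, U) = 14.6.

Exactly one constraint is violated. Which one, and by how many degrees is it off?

Perpendicular(JQ, QU) — off by 4.90°.

B = (0.00, 0.00) ✓; BJ at 59.30° ✓; |BJ| = 35.80 ✓; ∠BJQ = 45.40° ✓; |JQ| = 36.00 ✓; ∠(JQ, QU) = 85.10° ✗; |QU| = 14.60 ✓.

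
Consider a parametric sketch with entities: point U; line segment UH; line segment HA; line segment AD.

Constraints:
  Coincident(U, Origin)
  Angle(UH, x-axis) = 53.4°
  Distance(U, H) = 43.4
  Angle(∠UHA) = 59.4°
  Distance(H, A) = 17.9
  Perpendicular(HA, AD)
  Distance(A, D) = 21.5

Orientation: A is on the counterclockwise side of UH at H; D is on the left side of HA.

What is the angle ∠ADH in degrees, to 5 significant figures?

39.779°

U is at the origin; UH runs at 53.4° with length 43.4, so H = 43.4·(cos 53.4°, sin 53.4°) = (25.876, 34.842). ∠UHA = 59.4°, so HA runs at 53.4° + (180° − 59.4°) = 174.00° from the x-axis; with |HA| = 17.9, A = H + 17.9·(cos 174.00°, sin 174.00°) = (8.0742, 36.713). The perpendicularity gives AD at right angles to HA; with |AD| = 21.5 on the left of HA, D = A + 21.5·(-0.10453, -0.99452) = (5.8269, 15.331). Then cos ∠ADH = DA·DH / (|DA||DH|), giving 39.779°.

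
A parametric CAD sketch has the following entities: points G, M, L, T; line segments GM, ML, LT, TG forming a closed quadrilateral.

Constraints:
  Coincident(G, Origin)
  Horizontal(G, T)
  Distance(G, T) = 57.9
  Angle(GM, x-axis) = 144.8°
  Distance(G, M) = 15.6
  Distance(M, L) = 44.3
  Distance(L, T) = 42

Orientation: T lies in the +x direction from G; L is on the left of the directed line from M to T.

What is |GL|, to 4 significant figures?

39.27

Checks: |ML| = 44.30 ✓; |LT| = 42.00 ✓.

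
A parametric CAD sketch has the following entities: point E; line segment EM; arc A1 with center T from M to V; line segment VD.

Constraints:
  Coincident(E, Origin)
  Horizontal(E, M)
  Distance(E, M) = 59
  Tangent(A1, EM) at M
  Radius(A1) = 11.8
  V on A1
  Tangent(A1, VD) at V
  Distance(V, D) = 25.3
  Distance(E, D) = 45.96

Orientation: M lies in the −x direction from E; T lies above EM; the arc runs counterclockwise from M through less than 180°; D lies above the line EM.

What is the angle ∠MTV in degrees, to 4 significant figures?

60.78°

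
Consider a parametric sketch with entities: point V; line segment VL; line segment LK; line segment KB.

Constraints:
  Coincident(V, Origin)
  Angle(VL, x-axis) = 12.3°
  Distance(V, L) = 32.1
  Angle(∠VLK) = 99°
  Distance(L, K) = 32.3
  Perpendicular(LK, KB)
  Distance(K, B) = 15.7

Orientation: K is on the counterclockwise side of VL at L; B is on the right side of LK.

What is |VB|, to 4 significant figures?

60.33

V is at the origin; VL runs at 12.3° with length 32.1, so L = 32.1·(cos 12.3°, sin 12.3°) = (31.36, 6.838). ∠VLK = 99.0°, so LK runs at 12.3° + (180° − 99.0°) = 93.30° from the x-axis; with |LK| = 32.3, K = L + 32.3·(cos 93.30°, sin 93.30°) = (29.50, 39.08). LK is perpendicular to KB; with |KB| = 15.7 on the right of LK, B = K + 15.7·(0.9983, 0.05756) = (45.18, 39.99). Then |VB| = |B − V| = 60.33.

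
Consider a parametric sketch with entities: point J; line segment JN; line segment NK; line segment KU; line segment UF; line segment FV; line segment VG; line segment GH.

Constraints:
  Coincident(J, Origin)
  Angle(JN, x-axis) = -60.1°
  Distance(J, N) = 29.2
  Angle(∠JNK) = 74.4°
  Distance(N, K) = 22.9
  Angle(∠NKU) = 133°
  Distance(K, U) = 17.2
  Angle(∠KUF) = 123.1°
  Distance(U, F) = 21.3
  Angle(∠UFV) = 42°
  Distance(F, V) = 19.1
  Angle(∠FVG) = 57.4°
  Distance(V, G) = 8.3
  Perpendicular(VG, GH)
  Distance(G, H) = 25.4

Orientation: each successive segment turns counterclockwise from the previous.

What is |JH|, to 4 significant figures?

23.71

J is at the origin; JN runs at -60.1° with length 29.2, so N = (14.56, -25.31). ∠JNK = 74.4° gives NK at 45.50° from the x-axis; with |NK| = 22.9, K = (30.61, -8.980). ∠NKU = 133.0° gives KU at 92.50° from the x-axis; with |KU| = 17.2, U = (29.86, 8.204). ∠KUF = 123.1° gives UF at 149.4° from the x-axis; with |UF| = 21.3, F = (11.52, 19.05). ∠UFV = 42.0° gives FV at -72.60° from the x-axis; with |FV| = 19.1, V = (17.23, 0.8203). ∠FVG = 57.4° gives VG at 50.00° from the x-axis; with |VG| = 8.3, G = (22.57, 7.178). VG ⟂ GH, so GH runs at 140.0°; with |GH| = 25.4, H = (3.112, 23.51). Then |JH| = |H − J| = 23.71.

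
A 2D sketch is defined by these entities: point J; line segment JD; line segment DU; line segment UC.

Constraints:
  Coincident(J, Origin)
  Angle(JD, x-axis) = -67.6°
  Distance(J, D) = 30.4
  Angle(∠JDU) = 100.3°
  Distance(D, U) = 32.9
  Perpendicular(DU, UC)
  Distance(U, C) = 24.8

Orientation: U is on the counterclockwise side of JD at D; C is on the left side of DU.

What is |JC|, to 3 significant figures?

38.7

J is at the origin; JD runs at -67.6° with length 30.4, so D = 30.4·(cos -67.6°, sin -67.6°) = (11.6, -28.1). ∠JDU = 100.3°, so DU runs at -67.6° + (180° − 100.3°) = 12.1° from the x-axis; with |DU| = 32.9, U = D + 32.9·(cos 12.1°, sin 12.1°) = (43.8, -21.2). DU is perpendicular to UC; with |UC| = 24.8 on the left of DU, C = U + 24.8·(-0.210, 0.978) = (38.6, 3.04). Then |JC| = |C − J| = 38.7.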